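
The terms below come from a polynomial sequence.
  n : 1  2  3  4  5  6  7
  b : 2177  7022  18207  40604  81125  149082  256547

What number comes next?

418712

First differences: 4845  11185  22397  40521  67957  107465
Second differences: 6340  11212  18124  27436  39508
Third differences: 4872  6912  9312  12072
Fourth differences: 2040  2400  2760
Fifth differences: 360  360
Constant fifth difference = 360, so extend:
2760 + 360 = 3120;  12072 + 3120 = 15192;  39508 + 15192 = 54700;  107465 + 54700 = 162165;  256547 + 162165 = 418712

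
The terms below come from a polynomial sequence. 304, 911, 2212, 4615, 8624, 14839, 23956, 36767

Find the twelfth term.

144151

D1: 607, 1301, 2403, 4009, 6215, 9117, 12811
D2: 694, 1102, 1606, 2206, 2902, 3694
D3: 408, 504, 600, 696, 792
D4: 96, 96, 96, 96
Fourth differences constant at 96.
792 + 96 = 888;  3694 + 888 = 4582;  12811 + 4582 = 17393;  36767 + 17393 = 54160
888 + 96 = 984;  4582 + 984 = 5566;  17393 + 5566 = 22959;  54160 + 22959 = 77119
984 + 96 = 1080;  5566 + 1080 = 6646;  22959 + 6646 = 29605;  77119 + 29605 = 106724
1080 + 96 = 1176;  6646 + 1176 = 7822;  29605 + 7822 = 37427;  106724 + 37427 = 144151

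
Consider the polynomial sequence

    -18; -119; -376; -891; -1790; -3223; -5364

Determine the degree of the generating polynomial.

4

-101, -257, -515, -899, -1433, -2141
-156, -258, -384, -534, -708
-102, -126, -150, -174
-24, -24, -24
The fourth differences are constant, so the polynomial has degree 4.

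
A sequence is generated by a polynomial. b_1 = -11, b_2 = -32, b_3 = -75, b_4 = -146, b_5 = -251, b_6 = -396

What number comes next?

Δ: -21, -43, -71, -105, -145
Δ²: -22, -28, -34, -40
Δ³: -6, -6, -6
Third differences constant at -6.
-40 − 6 = -46;  -145 − 46 = -191;  -396 − 191 = -587

-587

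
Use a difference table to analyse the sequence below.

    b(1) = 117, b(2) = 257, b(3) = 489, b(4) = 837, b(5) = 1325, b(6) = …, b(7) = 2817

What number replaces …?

Using the first 5 terms:
D1: 140  232  348  488
D2: 92  116  140
D3: 24  24
Constant third difference = 24.
Extend forward: 140 + 24 = 164;  488 + 164 = 652;  1325 + 652 = 1977

1977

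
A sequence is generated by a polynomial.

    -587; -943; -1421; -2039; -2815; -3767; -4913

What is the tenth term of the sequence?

D1: -356, -478, -618, -776, -952, -1146
D2: -122, -140, -158, -176, -194
D3: -18, -18, -18, -18
Constant third difference = -18, so extend:
-194 − 18 = -212;  -1146 − 212 = -1358;  -4913 − 1358 = -6271
-212 − 18 = -230;  -1358 − 230 = -1588;  -6271 − 1588 = -7859
-230 − 18 = -248;  -1588 − 248 = -1836;  -7859 − 1836 = -9695

-9695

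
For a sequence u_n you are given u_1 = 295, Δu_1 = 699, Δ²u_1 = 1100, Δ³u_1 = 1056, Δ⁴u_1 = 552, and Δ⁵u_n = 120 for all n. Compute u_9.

Build the table forward from the leading diagonal:
Fifth differences: 120  120  120  120  120  120  120  120  120
Fourth differences: 552  672  792  912  1032  1152  1272  1392  1512
Third differences: 1056  1608  2280  3072  3984  5016  6168  7440  8832
Second differences: 1100  2156  3764  6044  9116  13100  18116  24284  31724
First differences: 699  1799  3955  7719  13763  22879  35979  54095  78379
u: 295  994  2793  6748  14467  28230  51109  87088  141183

141183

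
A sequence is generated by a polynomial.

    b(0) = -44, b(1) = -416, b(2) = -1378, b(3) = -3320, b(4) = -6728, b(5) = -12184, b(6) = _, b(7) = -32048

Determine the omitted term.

Using the first 6 terms:
-372  -962  -1942  -3408  -5456
-590  -980  -1466  -2048
-390  -486  -582
-96  -96
Constant fourth difference = -96.
Extend forward: -582 − 96 = -678;  -2048 − 678 = -2726;  -5456 − 2726 = -8182;  -12184 − 8182 = -20366

-20366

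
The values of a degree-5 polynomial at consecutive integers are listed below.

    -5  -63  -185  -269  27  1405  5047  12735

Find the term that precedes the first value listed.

-58, -122, -84, 296, 1378, 3642, 7688
-64, 38, 380, 1082, 2264, 4046
102, 342, 702, 1182, 1782
240, 360, 480, 600
120, 120, 120
The fifth differences are constant at 120.
Work back: 240 − 120 = 120;  102 − 120 = -18;  -64 + 18 = -46;  -58 + 46 = -12;  -5 + 12 = 7

7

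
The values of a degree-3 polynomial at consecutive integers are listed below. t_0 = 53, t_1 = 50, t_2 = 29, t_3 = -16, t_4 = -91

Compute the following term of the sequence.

-202

First differences: -3, -21, -45, -75
Second differences: -18, -24, -30
Third differences: -6, -6
Constant third difference = -6, so extend:
-30 − 6 = -36;  -75 − 36 = -111;  -91 − 111 = -202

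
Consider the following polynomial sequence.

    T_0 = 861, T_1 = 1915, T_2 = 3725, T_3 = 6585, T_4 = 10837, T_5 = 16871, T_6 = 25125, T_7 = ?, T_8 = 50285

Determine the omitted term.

36085

Using the first 7 terms:
1054, 1810, 2860, 4252, 6034, 8254
756, 1050, 1392, 1782, 2220
294, 342, 390, 438
48, 48, 48
Constant fourth difference = 48.
Extend forward: 438 + 48 = 486;  2220 + 486 = 2706;  8254 + 2706 = 10960;  25125 + 10960 = 36085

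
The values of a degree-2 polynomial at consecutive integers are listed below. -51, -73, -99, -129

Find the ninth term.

-22  -26  -30
-4  -4
Constant second difference = -4, so extend:
-30 − 4 = -34;  -129 − 34 = -163
-34 − 4 = -38;  -163 − 38 = -201
-38 − 4 = -42;  -201 − 42 = -243
-42 − 4 = -46;  -243 − 46 = -289
-46 − 4 = -50;  -289 − 50 = -339

-339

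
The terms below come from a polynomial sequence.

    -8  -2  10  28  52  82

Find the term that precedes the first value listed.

-8

D1: 6, 12, 18, 24, 30
D2: 6, 6, 6, 6
The second differences are constant at 6.
Work back: 6 − 6 = 0;  -8 + 0 = -8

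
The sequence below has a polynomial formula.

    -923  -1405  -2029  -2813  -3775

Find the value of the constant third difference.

Δ: -482, -624, -784, -962
Δ²: -142, -160, -178
Δ³: -18, -18

-18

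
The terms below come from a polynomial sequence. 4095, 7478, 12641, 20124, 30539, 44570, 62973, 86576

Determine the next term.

D1: 3383 , 5163 , 7483 , 10415 , 14031 , 18403 , 23603
D2: 1780 , 2320 , 2932 , 3616 , 4372 , 5200
D3: 540 , 612 , 684 , 756 , 828
D4: 72 , 72 , 72 , 72
The fourth differences are constant (72).
828 + 72 = 900;  5200 + 900 = 6100;  23603 + 6100 = 29703;  86576 + 29703 = 116279

116279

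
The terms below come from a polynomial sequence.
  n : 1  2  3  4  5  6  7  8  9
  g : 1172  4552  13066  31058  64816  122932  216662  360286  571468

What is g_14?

D1: 3380 , 8514 , 17992 , 33758 , 58116 , 93730 , 143624 , 211182
D2: 5134 , 9478 , 15766 , 24358 , 35614 , 49894 , 67558
D3: 4344 , 6288 , 8592 , 11256 , 14280 , 17664
D4: 1944 , 2304 , 2664 , 3024 , 3384
D5: 360 , 360 , 360 , 360
The fifth differences are constant (360).
3384 + 360 = 3744;  17664 + 3744 = 21408;  67558 + 21408 = 88966;  211182 + 88966 = 300148;  571468 + 300148 = 871616
3744 + 360 = 4104;  21408 + 4104 = 25512;  88966 + 25512 = 114478;  300148 + 114478 = 414626;  871616 + 414626 = 1286242
4104 + 360 = 4464;  25512 + 4464 = 29976;  114478 + 29976 = 144454;  414626 + 144454 = 559080;  1286242 + 559080 = 1845322
4464 + 360 = 4824;  29976 + 4824 = 34800;  144454 + 34800 = 179254;  559080 + 179254 = 738334;  1845322 + 738334 = 2583656
4824 + 360 = 5184;  34800 + 5184 = 39984;  179254 + 39984 = 219238;  738334 + 219238 = 957572;  2583656 + 957572 = 3541228

3541228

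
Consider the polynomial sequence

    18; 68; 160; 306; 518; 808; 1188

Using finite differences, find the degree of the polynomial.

First differences: 50, 92, 146, 212, 290, 380
Second differences: 42, 54, 66, 78, 90
Third differences: 12, 12, 12, 12
The third differences are constant, so the polynomial has degree 3.

3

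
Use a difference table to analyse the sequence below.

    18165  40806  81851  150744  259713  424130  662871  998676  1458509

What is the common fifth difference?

D1: 22641, 41045, 68893, 108969, 164417, 238741, 335805, 459833
D2: 18404, 27848, 40076, 55448, 74324, 97064, 124028
D3: 9444, 12228, 15372, 18876, 22740, 26964
D4: 2784, 3144, 3504, 3864, 4224
D5: 360, 360, 360, 360

360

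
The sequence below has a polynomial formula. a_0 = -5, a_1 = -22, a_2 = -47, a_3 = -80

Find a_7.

Δ: -17  -25  -33
Δ²: -8  -8
The second differences are constant (-8).
-33 − 8 = -41;  -80 − 41 = -121
-41 − 8 = -49;  -121 − 49 = -170
-49 − 8 = -57;  -170 − 57 = -227
-57 − 8 = -65;  -227 − 65 = -292

-292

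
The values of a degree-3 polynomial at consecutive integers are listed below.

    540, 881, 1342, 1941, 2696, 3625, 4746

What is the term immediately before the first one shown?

D1: 341  461  599  755  929  1121
D2: 120  138  156  174  192
D3: 18  18  18  18
The third differences are constant at 18.
Work back: 120 − 18 = 102;  341 − 102 = 239;  540 − 239 = 301

301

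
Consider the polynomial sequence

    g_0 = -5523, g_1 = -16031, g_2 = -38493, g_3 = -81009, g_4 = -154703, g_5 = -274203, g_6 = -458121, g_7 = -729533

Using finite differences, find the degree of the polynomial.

5

First differences: -10508, -22462, -42516, -73694, -119500, -183918, -271412
Second differences: -11954, -20054, -31178, -45806, -64418, -87494
Third differences: -8100, -11124, -14628, -18612, -23076
Fourth differences: -3024, -3504, -3984, -4464
Fifth differences: -480, -480, -480
The fifth differences are constant, so the polynomial has degree 5.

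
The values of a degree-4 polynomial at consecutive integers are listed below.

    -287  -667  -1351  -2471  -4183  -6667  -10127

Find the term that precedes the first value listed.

-103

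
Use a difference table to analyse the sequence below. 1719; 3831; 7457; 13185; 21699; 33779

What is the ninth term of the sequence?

100655

Δ: 2112 , 3626 , 5728 , 8514 , 12080
Δ²: 1514 , 2102 , 2786 , 3566
Δ³: 588 , 684 , 780
Δ⁴: 96 , 96
The fourth differences are constant (96).
780 + 96 = 876;  3566 + 876 = 4442;  12080 + 4442 = 16522;  33779 + 16522 = 50301
876 + 96 = 972;  4442 + 972 = 5414;  16522 + 5414 = 21936;  50301 + 21936 = 72237
972 + 96 = 1068;  5414 + 1068 = 6482;  21936 + 6482 = 28418;  72237 + 28418 = 100655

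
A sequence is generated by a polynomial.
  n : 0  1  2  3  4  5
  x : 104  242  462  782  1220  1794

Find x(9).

D1: 138, 220, 320, 438, 574
D2: 82, 100, 118, 136
D3: 18, 18, 18
Third differences constant at 18.
136 + 18 = 154;  574 + 154 = 728;  1794 + 728 = 2522
154 + 18 = 172;  728 + 172 = 900;  2522 + 900 = 3422
172 + 18 = 190;  900 + 190 = 1090;  3422 + 1090 = 4512
190 + 18 = 208;  1090 + 208 = 1298;  4512 + 1298 = 5810

5810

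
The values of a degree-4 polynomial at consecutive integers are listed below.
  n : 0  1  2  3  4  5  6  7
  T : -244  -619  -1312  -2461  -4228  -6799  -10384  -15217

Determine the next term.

Δ: -375, -693, -1149, -1767, -2571, -3585, -4833
Δ²: -318, -456, -618, -804, -1014, -1248
Δ³: -138, -162, -186, -210, -234
Δ⁴: -24, -24, -24, -24
The fourth differences are constant (-24).
-234 − 24 = -258;  -1248 − 258 = -1506;  -4833 − 1506 = -6339;  -15217 − 6339 = -21556

-21556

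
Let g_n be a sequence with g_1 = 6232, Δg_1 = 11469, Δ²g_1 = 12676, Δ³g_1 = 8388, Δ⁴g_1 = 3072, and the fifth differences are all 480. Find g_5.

164788

Build the table forward from the leading diagonal:
Fifth differences: 480, 480, 480, 480, 480
Fourth differences: 3072, 3552, 4032, 4512, 4992
Third differences: 8388, 11460, 15012, 19044, 23556
Second differences: 12676, 21064, 32524, 47536, 66580
First differences: 11469, 24145, 45209, 77733, 125269
g: 6232, 17701, 41846, 87055, 164788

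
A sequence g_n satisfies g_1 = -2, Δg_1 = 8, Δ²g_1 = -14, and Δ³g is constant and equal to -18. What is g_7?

-524

Build the table forward from the leading diagonal:
Third differences: -18, -18, -18, -18, -18, -18, -18
Second differences: -14, -32, -50, -68, -86, -104, -122
First differences: 8, -6, -38, -88, -156, -242, -346
g: -2, 6, 0, -38, -126, -282, -524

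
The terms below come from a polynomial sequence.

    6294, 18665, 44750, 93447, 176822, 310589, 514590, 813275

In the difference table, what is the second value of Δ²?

22612

D1: 12371, 26085, 48697, 83375, 133767, 204001, 298685
D2: 13714, 22612, 34678, 50392, 70234, 94684
D3: 8898, 12066, 15714, 19842, 24450
D4: 3168, 3648, 4128, 4608
D5: 480, 480, 480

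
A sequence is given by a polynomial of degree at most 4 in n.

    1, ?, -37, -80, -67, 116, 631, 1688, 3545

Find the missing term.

-4

Using the last 7 terms:
-43, 13, 183, 515, 1057, 1857
56, 170, 332, 542, 800
114, 162, 210, 258
48, 48, 48
Constant fourth difference = 48.
Extend backward: 114 − 48 = 66;  56 − 66 = -10;  -43 + 10 = -33;  -37 + 33 = -4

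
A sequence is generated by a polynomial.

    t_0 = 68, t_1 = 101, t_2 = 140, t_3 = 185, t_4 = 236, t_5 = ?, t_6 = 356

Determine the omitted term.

Using the first 5 terms:
33, 39, 45, 51
6, 6, 6
Constant second difference = 6.
Extend forward: 51 + 6 = 57;  236 + 57 = 293

293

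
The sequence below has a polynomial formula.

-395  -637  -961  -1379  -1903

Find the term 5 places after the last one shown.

-242  -324  -418  -524
-82  -94  -106
-12  -12
The third differences are constant (-12).
-106 − 12 = -118;  -524 − 118 = -642;  -1903 − 642 = -2545
-118 − 12 = -130;  -642 − 130 = -772;  -2545 − 772 = -3317
-130 − 12 = -142;  -772 − 142 = -914;  -3317 − 914 = -4231
-142 − 12 = -154;  -914 − 154 = -1068;  -4231 − 1068 = -5299
-154 − 12 = -166;  -1068 − 166 = -1234;  -5299 − 1234 = -6533

-6533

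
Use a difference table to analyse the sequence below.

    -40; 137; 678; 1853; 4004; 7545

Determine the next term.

12962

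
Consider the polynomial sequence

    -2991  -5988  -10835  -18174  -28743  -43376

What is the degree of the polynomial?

4

Δ: -2997, -4847, -7339, -10569, -14633
Δ²: -1850, -2492, -3230, -4064
Δ³: -642, -738, -834
Δ⁴: -96, -96
The fourth differences are constant, so the polynomial has degree 4.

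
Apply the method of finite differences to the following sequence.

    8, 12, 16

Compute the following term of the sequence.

20

4, 4
The first differences are constant (4).
16 + 4 = 20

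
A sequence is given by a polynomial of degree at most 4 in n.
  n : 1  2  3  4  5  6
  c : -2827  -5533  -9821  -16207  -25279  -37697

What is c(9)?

-102707

First differences: -2706  -4288  -6386  -9072  -12418
Second differences: -1582  -2098  -2686  -3346
Third differences: -516  -588  -660
Fourth differences: -72  -72
The fourth differences are constant (-72).
-660 − 72 = -732;  -3346 − 732 = -4078;  -12418 − 4078 = -16496;  -37697 − 16496 = -54193
-732 − 72 = -804;  -4078 − 804 = -4882;  -16496 − 4882 = -21378;  -54193 − 21378 = -75571
-804 − 72 = -876;  -4882 − 876 = -5758;  -21378 − 5758 = -27136;  -75571 − 27136 = -102707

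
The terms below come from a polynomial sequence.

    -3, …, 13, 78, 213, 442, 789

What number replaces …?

-6

Using the last 5 terms:
D1: 65, 135, 229, 347
D2: 70, 94, 118
D3: 24, 24
Constant third difference = 24.
Extend backward: 70 − 24 = 46;  65 − 46 = 19;  13 − 19 = -6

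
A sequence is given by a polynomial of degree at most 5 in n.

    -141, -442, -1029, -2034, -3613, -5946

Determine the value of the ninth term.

-19629

D1: -301  -587  -1005  -1579  -2333
D2: -286  -418  -574  -754
D3: -132  -156  -180
D4: -24  -24
Fourth differences constant at -24.
-180 − 24 = -204;  -754 − 204 = -958;  -2333 − 958 = -3291;  -5946 − 3291 = -9237
-204 − 24 = -228;  -958 − 228 = -1186;  -3291 − 1186 = -4477;  -9237 − 4477 = -13714
-228 − 24 = -252;  -1186 − 252 = -1438;  -4477 − 1438 = -5915;  -13714 − 5915 = -19629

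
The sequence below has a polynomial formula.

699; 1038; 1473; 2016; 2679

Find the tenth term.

D1: 339 , 435 , 543 , 663
D2: 96 , 108 , 120
D3: 12 , 12
The third differences are constant (12).
120 + 12 = 132;  663 + 132 = 795;  2679 + 795 = 3474
132 + 12 = 144;  795 + 144 = 939;  3474 + 939 = 4413
144 + 12 = 156;  939 + 156 = 1095;  4413 + 1095 = 5508
156 + 12 = 168;  1095 + 168 = 1263;  5508 + 1263 = 6771
168 + 12 = 180;  1263 + 180 = 1443;  6771 + 1443 = 8214

8214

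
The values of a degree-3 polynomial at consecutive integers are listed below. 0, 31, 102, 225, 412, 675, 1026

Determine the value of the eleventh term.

31  71  123  187  263  351
40  52  64  76  88
12  12  12  12
The third differences are constant (12).
88 + 12 = 100;  351 + 100 = 451;  1026 + 451 = 1477
100 + 12 = 112;  451 + 112 = 563;  1477 + 563 = 2040
112 + 12 = 124;  563 + 124 = 687;  2040 + 687 = 2727
124 + 12 = 136;  687 + 136 = 823;  2727 + 823 = 3550

3550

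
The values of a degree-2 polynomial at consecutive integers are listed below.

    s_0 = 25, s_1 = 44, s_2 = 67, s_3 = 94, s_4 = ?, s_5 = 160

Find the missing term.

Using the first 4 terms:
D1: 19  23  27
D2: 4  4
Constant second difference = 4.
Extend forward: 27 + 4 = 31;  94 + 31 = 125

125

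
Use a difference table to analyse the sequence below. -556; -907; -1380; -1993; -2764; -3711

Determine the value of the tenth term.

-9619

Δ: -351, -473, -613, -771, -947
Δ²: -122, -140, -158, -176
Δ³: -18, -18, -18
Third differences constant at -18.
-176 − 18 = -194;  -947 − 194 = -1141;  -3711 − 1141 = -4852
-194 − 18 = -212;  -1141 − 212 = -1353;  -4852 − 1353 = -6205
-212 − 18 = -230;  -1353 − 230 = -1583;  -6205 − 1583 = -7788
-230 − 18 = -248;  -1583 − 248 = -1831;  -7788 − 1831 = -9619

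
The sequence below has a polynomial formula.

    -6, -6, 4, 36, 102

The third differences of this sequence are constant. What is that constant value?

Δ: 0, 10, 32, 66
Δ²: 10, 22, 34
Δ³: 12, 12

12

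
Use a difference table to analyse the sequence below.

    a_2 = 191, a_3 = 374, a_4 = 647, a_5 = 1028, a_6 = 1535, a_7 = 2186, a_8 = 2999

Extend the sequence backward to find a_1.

80

Δ: 183, 273, 381, 507, 651, 813
Δ²: 90, 108, 126, 144, 162
Δ³: 18, 18, 18, 18
The third differences are constant at 18.
Work back: 90 − 18 = 72;  183 − 72 = 111;  191 − 111 = 80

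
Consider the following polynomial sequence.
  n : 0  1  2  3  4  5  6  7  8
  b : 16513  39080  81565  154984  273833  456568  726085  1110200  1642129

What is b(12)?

6128185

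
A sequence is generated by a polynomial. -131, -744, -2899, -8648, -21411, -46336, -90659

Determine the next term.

-164064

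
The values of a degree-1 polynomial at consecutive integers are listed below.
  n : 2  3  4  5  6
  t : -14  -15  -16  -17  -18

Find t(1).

First differences: -1  -1  -1  -1
The first differences are constant at -1.
Work back: -14 + 1 = -13

-13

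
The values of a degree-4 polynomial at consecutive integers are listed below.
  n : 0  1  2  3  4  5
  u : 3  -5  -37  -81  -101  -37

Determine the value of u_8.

1619

D1: -8, -32, -44, -20, 64
D2: -24, -12, 24, 84
D3: 12, 36, 60
D4: 24, 24
Constant fourth difference = 24, so extend:
60 + 24 = 84;  84 + 84 = 168;  64 + 168 = 232;  -37 + 232 = 195
84 + 24 = 108;  168 + 108 = 276;  232 + 276 = 508;  195 + 508 = 703
108 + 24 = 132;  276 + 132 = 408;  508 + 408 = 916;  703 + 916 = 1619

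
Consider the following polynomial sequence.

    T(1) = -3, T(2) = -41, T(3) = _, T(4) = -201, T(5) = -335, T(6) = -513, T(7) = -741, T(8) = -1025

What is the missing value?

Using the last 5 terms:
First differences: -134  -178  -228  -284
Second differences: -44  -50  -56
Third differences: -6  -6
Constant third difference = -6.
Extend backward: -44 + 6 = -38;  -134 + 38 = -96;  -201 + 96 = -105

-105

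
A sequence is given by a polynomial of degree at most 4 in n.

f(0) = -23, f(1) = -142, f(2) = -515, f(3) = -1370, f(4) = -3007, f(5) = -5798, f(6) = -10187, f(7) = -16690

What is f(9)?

Δ: -119, -373, -855, -1637, -2791, -4389, -6503
Δ²: -254, -482, -782, -1154, -1598, -2114
Δ³: -228, -300, -372, -444, -516
Δ⁴: -72, -72, -72, -72
Constant fourth difference = -72, so extend:
-516 − 72 = -588;  -2114 − 588 = -2702;  -6503 − 2702 = -9205;  -16690 − 9205 = -25895
-588 − 72 = -660;  -2702 − 660 = -3362;  -9205 − 3362 = -12567;  -25895 − 12567 = -38462

-38462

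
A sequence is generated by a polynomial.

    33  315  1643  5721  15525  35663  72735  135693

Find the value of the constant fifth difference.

First differences: 282, 1328, 4078, 9804, 20138, 37072, 62958
Second differences: 1046, 2750, 5726, 10334, 16934, 25886
Third differences: 1704, 2976, 4608, 6600, 8952
Fourth differences: 1272, 1632, 1992, 2352
Fifth differences: 360, 360, 360

360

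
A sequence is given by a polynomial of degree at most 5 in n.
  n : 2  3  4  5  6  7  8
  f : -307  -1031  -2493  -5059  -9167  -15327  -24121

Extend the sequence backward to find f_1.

Δ: -724, -1462, -2566, -4108, -6160, -8794
Δ²: -738, -1104, -1542, -2052, -2634
Δ³: -366, -438, -510, -582
Δ⁴: -72, -72, -72
The fourth differences are constant at -72.
Work back: -366 + 72 = -294;  -738 + 294 = -444;  -724 + 444 = -280;  -307 + 280 = -27

-27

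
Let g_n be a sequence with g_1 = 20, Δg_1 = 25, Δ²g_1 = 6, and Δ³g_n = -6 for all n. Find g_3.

Build the table forward from the leading diagonal:
D3: -6  -6  -6
D2: 6  0  -6
D1: 25  31  31
g: 20  45  76

76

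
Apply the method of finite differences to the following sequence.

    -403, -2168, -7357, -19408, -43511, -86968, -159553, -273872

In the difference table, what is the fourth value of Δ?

-24103

D1: -1765, -5189, -12051, -24103, -43457, -72585, -114319
D2: -3424, -6862, -12052, -19354, -29128, -41734
D3: -3438, -5190, -7302, -9774, -12606
D4: -1752, -2112, -2472, -2832
D5: -360, -360, -360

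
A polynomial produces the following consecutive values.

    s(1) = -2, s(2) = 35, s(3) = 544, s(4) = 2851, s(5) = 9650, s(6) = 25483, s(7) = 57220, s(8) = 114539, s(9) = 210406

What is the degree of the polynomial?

5

First differences: 37, 509, 2307, 6799, 15833, 31737, 57319, 95867
Second differences: 472, 1798, 4492, 9034, 15904, 25582, 38548
Third differences: 1326, 2694, 4542, 6870, 9678, 12966
Fourth differences: 1368, 1848, 2328, 2808, 3288
Fifth differences: 480, 480, 480, 480
The fifth differences are constant, so the polynomial has degree 5.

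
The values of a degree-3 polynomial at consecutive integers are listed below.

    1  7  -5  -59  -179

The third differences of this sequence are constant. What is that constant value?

-24

First differences: 6, -12, -54, -120
Second differences: -18, -42, -66
Third differences: -24, -24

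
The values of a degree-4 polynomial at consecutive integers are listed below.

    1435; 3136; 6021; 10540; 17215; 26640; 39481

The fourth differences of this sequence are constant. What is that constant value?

72

First differences: 1701, 2885, 4519, 6675, 9425, 12841
Second differences: 1184, 1634, 2156, 2750, 3416
Third differences: 450, 522, 594, 666
Fourth differences: 72, 72, 72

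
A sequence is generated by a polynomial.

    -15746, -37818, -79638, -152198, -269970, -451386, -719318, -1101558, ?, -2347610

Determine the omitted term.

Using the first 8 terms:
Δ: -22072  -41820  -72560  -117772  -181416  -267932  -382240
Δ²: -19748  -30740  -45212  -63644  -86516  -114308
Δ³: -10992  -14472  -18432  -22872  -27792
Δ⁴: -3480  -3960  -4440  -4920
Δ⁵: -480  -480  -480
Constant fifth difference = -480.
Extend forward: -4920 − 480 = -5400;  -27792 − 5400 = -33192;  -114308 − 33192 = -147500;  -382240 − 147500 = -529740;  -1101558 − 529740 = -1631298

-1631298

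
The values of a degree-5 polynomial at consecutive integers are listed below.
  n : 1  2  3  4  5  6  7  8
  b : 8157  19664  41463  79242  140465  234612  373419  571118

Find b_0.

11507, 21799, 37779, 61223, 94147, 138807, 197699
10292, 15980, 23444, 32924, 44660, 58892
5688, 7464, 9480, 11736, 14232
1776, 2016, 2256, 2496
240, 240, 240
The fifth differences are constant at 240.
Work back: 1776 − 240 = 1536;  5688 − 1536 = 4152;  10292 − 4152 = 6140;  11507 − 6140 = 5367;  8157 − 5367 = 2790

2790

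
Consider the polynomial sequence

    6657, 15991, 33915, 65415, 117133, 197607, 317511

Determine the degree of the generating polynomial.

5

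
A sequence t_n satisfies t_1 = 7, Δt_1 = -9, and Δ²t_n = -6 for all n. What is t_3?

Build the table forward from the leading diagonal:
D2: -6, -6, -6
D1: -9, -15, -21
t: 7, -2, -17

-17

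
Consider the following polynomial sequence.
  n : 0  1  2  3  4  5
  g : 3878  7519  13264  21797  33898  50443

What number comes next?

72404

3641, 5745, 8533, 12101, 16545
2104, 2788, 3568, 4444
684, 780, 876
96, 96
Fourth differences constant at 96.
876 + 96 = 972;  4444 + 972 = 5416;  16545 + 5416 = 21961;  50443 + 21961 = 72404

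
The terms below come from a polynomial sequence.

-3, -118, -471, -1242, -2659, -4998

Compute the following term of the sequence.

First differences: -115  -353  -771  -1417  -2339
Second differences: -238  -418  -646  -922
Third differences: -180  -228  -276
Fourth differences: -48  -48
The fourth differences are constant (-48).
-276 − 48 = -324;  -922 − 324 = -1246;  -2339 − 1246 = -3585;  -4998 − 3585 = -8583

-8583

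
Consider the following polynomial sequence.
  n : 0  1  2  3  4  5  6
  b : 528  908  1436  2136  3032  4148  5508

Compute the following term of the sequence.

7136

380 , 528 , 700 , 896 , 1116 , 1360
148 , 172 , 196 , 220 , 244
24 , 24 , 24 , 24
Third differences constant at 24.
244 + 24 = 268;  1360 + 268 = 1628;  5508 + 1628 = 7136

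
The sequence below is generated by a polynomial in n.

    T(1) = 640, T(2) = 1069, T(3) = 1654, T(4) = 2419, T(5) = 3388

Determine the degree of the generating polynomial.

3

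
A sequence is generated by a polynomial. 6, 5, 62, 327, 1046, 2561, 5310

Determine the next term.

Δ: -1 , 57 , 265 , 719 , 1515 , 2749
Δ²: 58 , 208 , 454 , 796 , 1234
Δ³: 150 , 246 , 342 , 438
Δ⁴: 96 , 96 , 96
The fourth differences are constant (96).
438 + 96 = 534;  1234 + 534 = 1768;  2749 + 1768 = 4517;  5310 + 4517 = 9827

9827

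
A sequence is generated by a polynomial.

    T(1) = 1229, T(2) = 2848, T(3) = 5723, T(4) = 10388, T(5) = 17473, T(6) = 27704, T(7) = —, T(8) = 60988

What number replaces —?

Using the first 6 terms:
Δ: 1619  2875  4665  7085  10231
Δ²: 1256  1790  2420  3146
Δ³: 534  630  726
Δ⁴: 96  96
Constant fourth difference = 96.
Extend forward: 726 + 96 = 822;  3146 + 822 = 3968;  10231 + 3968 = 14199;  27704 + 14199 = 41903

41903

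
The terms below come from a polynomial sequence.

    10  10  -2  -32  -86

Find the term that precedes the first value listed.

4

First differences: 0  -12  -30  -54
Second differences: -12  -18  -24
Third differences: -6  -6
The third differences are constant at -6.
Work back: -12 + 6 = -6;  0 + 6 = 6;  10 − 6 = 4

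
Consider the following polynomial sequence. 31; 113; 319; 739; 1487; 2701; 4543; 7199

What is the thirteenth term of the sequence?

D1: 82, 206, 420, 748, 1214, 1842, 2656
D2: 124, 214, 328, 466, 628, 814
D3: 90, 114, 138, 162, 186
D4: 24, 24, 24, 24
Constant fourth difference = 24, so extend:
186 + 24 = 210;  814 + 210 = 1024;  2656 + 1024 = 3680;  7199 + 3680 = 10879
210 + 24 = 234;  1024 + 234 = 1258;  3680 + 1258 = 4938;  10879 + 4938 = 15817
234 + 24 = 258;  1258 + 258 = 1516;  4938 + 1516 = 6454;  15817 + 6454 = 22271
258 + 24 = 282;  1516 + 282 = 1798;  6454 + 1798 = 8252;  22271 + 8252 = 30523
282 + 24 = 306;  1798 + 306 = 2104;  8252 + 2104 = 10356;  30523 + 10356 = 40879

40879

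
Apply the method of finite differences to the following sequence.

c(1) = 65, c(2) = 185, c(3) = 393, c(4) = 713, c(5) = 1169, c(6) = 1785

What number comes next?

2585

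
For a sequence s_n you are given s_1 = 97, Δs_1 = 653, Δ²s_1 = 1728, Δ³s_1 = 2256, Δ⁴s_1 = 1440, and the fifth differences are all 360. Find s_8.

Build the table forward from the leading diagonal:
D5: 360, 360, 360, 360, 360, 360, 360, 360
D4: 1440, 1800, 2160, 2520, 2880, 3240, 3600, 3960
D3: 2256, 3696, 5496, 7656, 10176, 13056, 16296, 19896
D2: 1728, 3984, 7680, 13176, 20832, 31008, 44064, 60360
D1: 653, 2381, 6365, 14045, 27221, 48053, 79061, 123125
s: 97, 750, 3131, 9496, 23541, 50762, 98815, 177876

177876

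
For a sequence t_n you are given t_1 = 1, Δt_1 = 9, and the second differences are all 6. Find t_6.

106

Build the table forward from the leading diagonal:
Second differences: 6, 6, 6, 6, 6, 6
First differences: 9, 15, 21, 27, 33, 39
t: 1, 10, 25, 46, 73, 106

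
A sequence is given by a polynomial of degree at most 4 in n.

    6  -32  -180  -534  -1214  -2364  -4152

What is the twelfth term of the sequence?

First differences: -38, -148, -354, -680, -1150, -1788
Second differences: -110, -206, -326, -470, -638
Third differences: -96, -120, -144, -168
Fourth differences: -24, -24, -24
Fourth differences constant at -24.
-168 − 24 = -192;  -638 − 192 = -830;  -1788 − 830 = -2618;  -4152 − 2618 = -6770
-192 − 24 = -216;  -830 − 216 = -1046;  -2618 − 1046 = -3664;  -6770 − 3664 = -10434
-216 − 24 = -240;  -1046 − 240 = -1286;  -3664 − 1286 = -4950;  -10434 − 4950 = -15384
-240 − 24 = -264;  -1286 − 264 = -1550;  -4950 − 1550 = -6500;  -15384 − 6500 = -21884
-264 − 24 = -288;  -1550 − 288 = -1838;  -6500 − 1838 = -8338;  -21884 − 8338 = -30222

-30222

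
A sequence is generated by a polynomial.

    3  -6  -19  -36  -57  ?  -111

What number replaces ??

Using the first 5 terms:
First differences: -9  -13  -17  -21
Second differences: -4  -4  -4
Constant second difference = -4.
Extend forward: -21 − 4 = -25;  -57 − 25 = -82

-82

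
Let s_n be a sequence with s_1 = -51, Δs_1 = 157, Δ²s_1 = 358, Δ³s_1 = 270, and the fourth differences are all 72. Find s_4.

Build the table forward from the leading diagonal:
Δ⁴: 72, 72, 72, 72
Δ³: 270, 342, 414, 486
Δ²: 358, 628, 970, 1384
Δ: 157, 515, 1143, 2113
s: -51, 106, 621, 1764

1764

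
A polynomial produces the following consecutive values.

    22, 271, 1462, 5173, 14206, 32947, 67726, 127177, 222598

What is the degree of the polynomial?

5

First differences: 249, 1191, 3711, 9033, 18741, 34779, 59451, 95421
Second differences: 942, 2520, 5322, 9708, 16038, 24672, 35970
Third differences: 1578, 2802, 4386, 6330, 8634, 11298
Fourth differences: 1224, 1584, 1944, 2304, 2664
Fifth differences: 360, 360, 360, 360
The fifth differences are constant, so the polynomial has degree 5.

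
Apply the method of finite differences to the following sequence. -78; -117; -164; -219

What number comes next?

-282

D1: -39, -47, -55
D2: -8, -8
Constant second difference = -8, so extend:
-55 − 8 = -63;  -219 − 63 = -282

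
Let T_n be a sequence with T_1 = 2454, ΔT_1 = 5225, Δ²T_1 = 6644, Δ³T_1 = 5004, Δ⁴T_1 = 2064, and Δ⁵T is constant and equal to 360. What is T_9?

Build the table forward from the leading diagonal:
D5: 360  360  360  360  360  360  360  360  360
D4: 2064  2424  2784  3144  3504  3864  4224  4584  4944
D3: 5004  7068  9492  12276  15420  18924  22788  27012  31596
D2: 6644  11648  18716  28208  40484  55904  74828  97616  124628
D1: 5225  11869  23517  42233  70441  110925  166829  241657  339273
T: 2454  7679  19548  43065  85298  155739  266664  433493  675150

675150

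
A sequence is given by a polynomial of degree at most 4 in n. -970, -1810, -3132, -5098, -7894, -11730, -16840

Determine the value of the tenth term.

-42514

D1: -840 , -1322 , -1966 , -2796 , -3836 , -5110
D2: -482 , -644 , -830 , -1040 , -1274
D3: -162 , -186 , -210 , -234
D4: -24 , -24 , -24
Fourth differences constant at -24.
-234 − 24 = -258;  -1274 − 258 = -1532;  -5110 − 1532 = -6642;  -16840 − 6642 = -23482
-258 − 24 = -282;  -1532 − 282 = -1814;  -6642 − 1814 = -8456;  -23482 − 8456 = -31938
-282 − 24 = -306;  -1814 − 306 = -2120;  -8456 − 2120 = -10576;  -31938 − 10576 = -42514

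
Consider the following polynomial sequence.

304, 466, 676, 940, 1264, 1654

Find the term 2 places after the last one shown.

2656

D1: 162  210  264  324  390
D2: 48  54  60  66
D3: 6  6  6
Third differences constant at 6.
66 + 6 = 72;  390 + 72 = 462;  1654 + 462 = 2116
72 + 6 = 78;  462 + 78 = 540;  2116 + 540 = 2656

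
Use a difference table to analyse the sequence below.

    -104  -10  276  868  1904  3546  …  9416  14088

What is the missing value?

Using the first 6 terms:
First differences: 94, 286, 592, 1036, 1642
Second differences: 192, 306, 444, 606
Third differences: 114, 138, 162
Fourth differences: 24, 24
Constant fourth difference = 24.
Extend forward: 162 + 24 = 186;  606 + 186 = 792;  1642 + 792 = 2434;  3546 + 2434 = 5980

5980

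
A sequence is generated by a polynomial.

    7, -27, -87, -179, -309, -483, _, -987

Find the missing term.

-707

Using the first 6 terms:
First differences: -34, -60, -92, -130, -174
Second differences: -26, -32, -38, -44
Third differences: -6, -6, -6
Constant third difference = -6.
Extend forward: -44 − 6 = -50;  -174 − 50 = -224;  -483 − 224 = -707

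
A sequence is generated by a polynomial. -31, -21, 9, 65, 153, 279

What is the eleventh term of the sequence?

1689

Δ: 10  30  56  88  126
Δ²: 20  26  32  38
Δ³: 6  6  6
The third differences are constant (6).
38 + 6 = 44;  126 + 44 = 170;  279 + 170 = 449
44 + 6 = 50;  170 + 50 = 220;  449 + 220 = 669
50 + 6 = 56;  220 + 56 = 276;  669 + 276 = 945
56 + 6 = 62;  276 + 62 = 338;  945 + 338 = 1283
62 + 6 = 68;  338 + 68 = 406;  1283 + 406 = 1689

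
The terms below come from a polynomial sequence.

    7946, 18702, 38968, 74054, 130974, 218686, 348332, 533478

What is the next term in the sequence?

D1: 10756 , 20266 , 35086 , 56920 , 87712 , 129646 , 185146
D2: 9510 , 14820 , 21834 , 30792 , 41934 , 55500
D3: 5310 , 7014 , 8958 , 11142 , 13566
D4: 1704 , 1944 , 2184 , 2424
D5: 240 , 240 , 240
Fifth differences constant at 240.
2424 + 240 = 2664;  13566 + 2664 = 16230;  55500 + 16230 = 71730;  185146 + 71730 = 256876;  533478 + 256876 = 790354

790354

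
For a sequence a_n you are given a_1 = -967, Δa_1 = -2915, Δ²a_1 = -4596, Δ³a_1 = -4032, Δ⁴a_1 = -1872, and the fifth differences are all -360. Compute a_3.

Build the table forward from the leading diagonal:
Δ⁵: -360, -360, -360
Δ⁴: -1872, -2232, -2592
Δ³: -4032, -5904, -8136
Δ²: -4596, -8628, -14532
Δ: -2915, -7511, -16139
a: -967, -3882, -11393

-11393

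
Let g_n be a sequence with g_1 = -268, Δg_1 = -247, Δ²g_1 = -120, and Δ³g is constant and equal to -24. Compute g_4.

Build the table forward from the leading diagonal:
D3: -24  -24  -24  -24
D2: -120  -144  -168  -192
D1: -247  -367  -511  -679
g: -268  -515  -882  -1393

-1393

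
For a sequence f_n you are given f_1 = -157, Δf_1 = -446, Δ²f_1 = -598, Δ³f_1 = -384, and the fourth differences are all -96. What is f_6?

Build the table forward from the leading diagonal:
Δ⁴: -96  -96  -96  -96  -96  -96
Δ³: -384  -480  -576  -672  -768  -864
Δ²: -598  -982  -1462  -2038  -2710  -3478
Δ: -446  -1044  -2026  -3488  -5526  -8236
f: -157  -603  -1647  -3673  -7161  -12687

-12687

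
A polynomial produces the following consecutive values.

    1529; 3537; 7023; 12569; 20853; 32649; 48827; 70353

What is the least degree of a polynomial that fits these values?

4

First differences: 2008, 3486, 5546, 8284, 11796, 16178, 21526
Second differences: 1478, 2060, 2738, 3512, 4382, 5348
Third differences: 582, 678, 774, 870, 966
Fourth differences: 96, 96, 96, 96
The fourth differences are constant, so the polynomial has degree 4.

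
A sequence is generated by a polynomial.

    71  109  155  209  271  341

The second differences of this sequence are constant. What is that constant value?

8

Δ: 38, 46, 54, 62, 70
Δ²: 8, 8, 8, 8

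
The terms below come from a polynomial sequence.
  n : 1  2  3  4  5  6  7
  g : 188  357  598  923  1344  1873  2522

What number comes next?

D1: 169 , 241 , 325 , 421 , 529 , 649
D2: 72 , 84 , 96 , 108 , 120
D3: 12 , 12 , 12 , 12
Constant third difference = 12, so extend:
120 + 12 = 132;  649 + 132 = 781;  2522 + 781 = 3303

3303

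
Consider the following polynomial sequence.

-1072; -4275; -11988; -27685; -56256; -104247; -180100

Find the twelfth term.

-1435725

-3203 , -7713 , -15697 , -28571 , -47991 , -75853
-4510 , -7984 , -12874 , -19420 , -27862
-3474 , -4890 , -6546 , -8442
-1416 , -1656 , -1896
-240 , -240
The fifth differences are constant (-240).
-1896 − 240 = -2136;  -8442 − 2136 = -10578;  -27862 − 10578 = -38440;  -75853 − 38440 = -114293;  -180100 − 114293 = -294393
-2136 − 240 = -2376;  -10578 − 2376 = -12954;  -38440 − 12954 = -51394;  -114293 − 51394 = -165687;  -294393 − 165687 = -460080
-2376 − 240 = -2616;  -12954 − 2616 = -15570;  -51394 − 15570 = -66964;  -165687 − 66964 = -232651;  -460080 − 232651 = -692731
-2616 − 240 = -2856;  -15570 − 2856 = -18426;  -66964 − 18426 = -85390;  -232651 − 85390 = -318041;  -692731 − 318041 = -1010772
-2856 − 240 = -3096;  -18426 − 3096 = -21522;  -85390 − 21522 = -106912;  -318041 − 106912 = -424953;  -1010772 − 424953 = -1435725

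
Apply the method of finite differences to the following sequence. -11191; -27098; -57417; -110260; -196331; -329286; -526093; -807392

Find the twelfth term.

-3338988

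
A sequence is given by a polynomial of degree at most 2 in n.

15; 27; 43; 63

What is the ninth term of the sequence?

First differences: 12  16  20
Second differences: 4  4
Second differences constant at 4.
20 + 4 = 24;  63 + 24 = 87
24 + 4 = 28;  87 + 28 = 115
28 + 4 = 32;  115 + 32 = 147
32 + 4 = 36;  147 + 36 = 183
36 + 4 = 40;  183 + 40 = 223

223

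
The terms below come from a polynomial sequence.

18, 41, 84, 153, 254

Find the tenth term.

First differences: 23  43  69  101
Second differences: 20  26  32
Third differences: 6  6
Third differences constant at 6.
32 + 6 = 38;  101 + 38 = 139;  254 + 139 = 393
38 + 6 = 44;  139 + 44 = 183;  393 + 183 = 576
44 + 6 = 50;  183 + 50 = 233;  576 + 233 = 809
50 + 6 = 56;  233 + 56 = 289;  809 + 289 = 1098
56 + 6 = 62;  289 + 62 = 351;  1098 + 351 = 1449

1449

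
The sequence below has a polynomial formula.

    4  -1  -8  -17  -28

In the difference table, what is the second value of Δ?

First differences: -5, -7, -9, -11
Second differences: -2, -2, -2

-7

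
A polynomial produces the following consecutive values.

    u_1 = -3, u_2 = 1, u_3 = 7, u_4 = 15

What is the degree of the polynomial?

2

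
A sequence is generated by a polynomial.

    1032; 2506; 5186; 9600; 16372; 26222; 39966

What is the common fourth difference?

D1: 1474, 2680, 4414, 6772, 9850, 13744
D2: 1206, 1734, 2358, 3078, 3894
D3: 528, 624, 720, 816
D4: 96, 96, 96

96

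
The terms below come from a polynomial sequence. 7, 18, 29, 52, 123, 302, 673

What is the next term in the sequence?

1344

Δ: 11, 11, 23, 71, 179, 371
Δ²: 0, 12, 48, 108, 192
Δ³: 12, 36, 60, 84
Δ⁴: 24, 24, 24
Constant fourth difference = 24, so extend:
84 + 24 = 108;  192 + 108 = 300;  371 + 300 = 671;  673 + 671 = 1344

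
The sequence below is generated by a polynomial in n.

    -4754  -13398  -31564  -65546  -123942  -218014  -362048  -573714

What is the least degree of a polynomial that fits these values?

5

-8644, -18166, -33982, -58396, -94072, -144034, -211666
-9522, -15816, -24414, -35676, -49962, -67632
-6294, -8598, -11262, -14286, -17670
-2304, -2664, -3024, -3384
-360, -360, -360
The fifth differences are constant, so the polynomial has degree 5.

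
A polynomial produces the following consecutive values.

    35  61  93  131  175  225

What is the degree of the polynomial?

2

First differences: 26, 32, 38, 44, 50
Second differences: 6, 6, 6, 6
The second differences are constant, so the polynomial has degree 2.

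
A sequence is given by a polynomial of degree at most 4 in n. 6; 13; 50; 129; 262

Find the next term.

461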